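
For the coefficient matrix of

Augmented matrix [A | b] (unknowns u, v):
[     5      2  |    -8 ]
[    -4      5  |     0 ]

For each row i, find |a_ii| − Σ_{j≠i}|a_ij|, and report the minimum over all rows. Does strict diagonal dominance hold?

1

row 1: |5| − (2) = 3
row 2: |5| − (4) = 1
minimum over rows = 1 → strictly diagonally dominant (convergence guaranteed)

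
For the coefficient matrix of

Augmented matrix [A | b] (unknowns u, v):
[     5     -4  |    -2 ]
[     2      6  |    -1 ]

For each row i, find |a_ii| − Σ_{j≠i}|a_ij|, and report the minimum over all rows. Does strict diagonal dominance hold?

row 1: |5| − (4) = 1
row 2: |6| − (2) = 4
minimum over rows = 1 → strictly diagonally dominant (convergence guaranteed)

1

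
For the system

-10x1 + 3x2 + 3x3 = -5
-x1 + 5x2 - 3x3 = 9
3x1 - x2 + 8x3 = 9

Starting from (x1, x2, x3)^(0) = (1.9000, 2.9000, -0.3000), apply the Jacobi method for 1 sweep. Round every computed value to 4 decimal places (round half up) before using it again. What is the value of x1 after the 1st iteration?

Iteration 1:
  x1 = (-5 - (3)·2.9000 - (3)·-0.3000) / (-10) = 1.2800
  x2 = (9 - (-1)·1.9000 - (-3)·-0.3000) / (5) = 2.0000
  x3 = (9 - (3)·1.9000 - (-1)·2.9000) / (8) = 0.7750

1.2800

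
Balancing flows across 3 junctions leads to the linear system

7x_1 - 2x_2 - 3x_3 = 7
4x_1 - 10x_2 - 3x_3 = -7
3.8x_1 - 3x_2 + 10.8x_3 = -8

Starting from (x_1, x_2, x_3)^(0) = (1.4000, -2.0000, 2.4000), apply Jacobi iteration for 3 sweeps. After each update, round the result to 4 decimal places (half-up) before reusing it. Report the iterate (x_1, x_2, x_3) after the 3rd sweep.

(1.0470, 1.1861, -0.3717)

Iteration 1:
  x_1 = (7 - (-2)·-2.0000 - (-3)·2.4000) / (7) = 1.4571
  x_2 = (-7 - (4)·1.4000 - (-3)·2.4000) / (-10) = 0.5400
  x_3 = (-8 - (3.8)·1.4000 - (-3)·-2.0000) / (10.8) = -1.7889
Iteration 2:
  x_1 = (7 - (-2)·0.5400 - (-3)·-1.7889) / (7) = 0.3876
  x_2 = (-7 - (4)·1.4571 - (-3)·-1.7889) / (-10) = 1.8195
  x_3 = (-8 - (3.8)·1.4571 - (-3)·0.5400) / (10.8) = -1.1034
Iteration 3:
  x_1 = (7 - (-2)·1.8195 - (-3)·-1.1034) / (7) = 1.0470
  x_2 = (-7 - (4)·0.3876 - (-3)·-1.1034) / (-10) = 1.1861
  x_3 = (-8 - (3.8)·0.3876 - (-3)·1.8195) / (10.8) = -0.3717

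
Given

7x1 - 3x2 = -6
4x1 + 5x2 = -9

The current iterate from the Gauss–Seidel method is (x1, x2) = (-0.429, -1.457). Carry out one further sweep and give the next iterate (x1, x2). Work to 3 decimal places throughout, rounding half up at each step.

One sweep:
  x1 = (-6 - (-3)·-1.457) / (7) = -1.482
  x2 = (-9 - (4)·-1.482) / (5) = -0.614

(-1.482, -0.614)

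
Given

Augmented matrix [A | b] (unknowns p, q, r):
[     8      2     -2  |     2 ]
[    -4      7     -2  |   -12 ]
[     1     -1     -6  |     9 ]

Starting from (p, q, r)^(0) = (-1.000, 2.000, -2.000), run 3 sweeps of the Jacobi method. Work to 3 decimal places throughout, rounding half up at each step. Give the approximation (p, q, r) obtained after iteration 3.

Iteration 1:
  p = (2 - (2)·2.000 - (-2)·-2.000) / (8) = -0.750
  q = (-12 - (-4)·-1.000 - (-2)·-2.000) / (7) = -2.857
  r = (9 - (1)·-1.000 - (-1)·2.000) / (-6) = -2.000
Iteration 2:
  p = (2 - (2)·-2.857 - (-2)·-2.000) / (8) = 0.464
  q = (-12 - (-4)·-0.750 - (-2)·-2.000) / (7) = -2.714
  r = (9 - (1)·-0.750 - (-1)·-2.857) / (-6) = -1.149
Iteration 3:
  p = (2 - (2)·-2.714 - (-2)·-1.149) / (8) = 0.641
  q = (-12 - (-4)·0.464 - (-2)·-1.149) / (7) = -1.777
  r = (9 - (1)·0.464 - (-1)·-2.714) / (-6) = -0.970

(0.641, -1.777, -0.970)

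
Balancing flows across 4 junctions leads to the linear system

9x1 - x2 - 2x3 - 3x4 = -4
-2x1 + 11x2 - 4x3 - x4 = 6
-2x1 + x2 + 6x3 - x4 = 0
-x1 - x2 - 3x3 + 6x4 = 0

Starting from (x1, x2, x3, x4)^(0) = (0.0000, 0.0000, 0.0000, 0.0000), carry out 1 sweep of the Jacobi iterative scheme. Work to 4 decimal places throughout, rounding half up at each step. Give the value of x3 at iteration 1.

Iteration 1:
  x1 = (-4 - (-1)·0.0000 - (-2)·0.0000 - (-3)·0.0000) / (9) = -0.4444
  x2 = (6 - (-2)·0.0000 - (-4)·0.0000 - (-1)·0.0000) / (11) = 0.5455
  x3 = (0 - (-2)·0.0000 - (1)·0.0000 - (-1)·0.0000) / (6) = 0.0000
  x4 = (0 - (-1)·0.0000 - (-1)·0.0000 - (-3)·0.0000) / (6) = 0.0000

0.0000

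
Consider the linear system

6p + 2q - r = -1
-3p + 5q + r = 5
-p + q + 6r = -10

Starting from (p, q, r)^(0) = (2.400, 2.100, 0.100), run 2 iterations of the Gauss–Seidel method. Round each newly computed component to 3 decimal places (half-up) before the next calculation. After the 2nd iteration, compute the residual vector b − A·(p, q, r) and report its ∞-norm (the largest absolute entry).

Iteration 1:
  p = (-1 - (2)·2.100 - (-1)·0.100) / (6) = -0.850
  q = (5 - (-3)·-0.850 - (1)·0.100) / (5) = 0.470
  r = (-10 - (-1)·-0.850 - (1)·0.470) / (6) = -1.887
Iteration 2:
  p = (-1 - (2)·0.470 - (-1)·-1.887) / (6) = -0.638
  q = (5 - (-3)·-0.638 - (1)·-1.887) / (5) = 0.995
  r = (-10 - (-1)·-0.638 - (1)·0.995) / (6) = -1.939
Residual b − A·x = (-1.101, 0.050, 0.001); ∞-norm = 1.101

1.101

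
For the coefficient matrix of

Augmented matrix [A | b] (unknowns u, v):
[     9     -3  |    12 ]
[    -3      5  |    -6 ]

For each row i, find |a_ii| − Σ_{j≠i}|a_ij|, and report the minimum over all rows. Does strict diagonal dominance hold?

row 1: |9| − (3) = 6
row 2: |5| − (3) = 2
minimum over rows = 2 → strictly diagonally dominant (convergence guaranteed)

2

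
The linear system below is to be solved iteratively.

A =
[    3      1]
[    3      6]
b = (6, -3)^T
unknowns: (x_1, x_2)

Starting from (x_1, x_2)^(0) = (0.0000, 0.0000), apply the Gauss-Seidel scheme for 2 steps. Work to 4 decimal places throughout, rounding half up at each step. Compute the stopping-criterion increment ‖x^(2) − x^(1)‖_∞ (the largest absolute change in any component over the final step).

Iteration 1:
  x_1 = (6 - (1)·0.0000) / (3) = 2.0000
  x_2 = (-3 - (3)·2.0000) / (6) = -1.5000
Iteration 2:
  x_1 = (6 - (1)·-1.5000) / (3) = 2.5000
  x_2 = (-3 - (3)·2.5000) / (6) = -1.7500
Change: (0.5000, -0.2500) → max |·| = 0.5000

0.5000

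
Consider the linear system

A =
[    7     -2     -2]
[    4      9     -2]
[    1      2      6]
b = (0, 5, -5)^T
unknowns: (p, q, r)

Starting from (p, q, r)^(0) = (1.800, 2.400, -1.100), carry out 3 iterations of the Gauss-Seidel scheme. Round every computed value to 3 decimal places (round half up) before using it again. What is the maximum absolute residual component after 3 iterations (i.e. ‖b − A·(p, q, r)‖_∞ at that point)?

Iteration 1:
  p = (0 - (-2)·2.400 - (-2)·-1.100) / (7) = 0.371
  q = (5 - (4)·0.371 - (-2)·-1.100) / (9) = 0.146
  r = (-5 - (1)·0.371 - (2)·0.146) / (6) = -0.944
Iteration 2:
  p = (0 - (-2)·0.146 - (-2)·-0.944) / (7) = -0.228
  q = (5 - (4)·-0.228 - (-2)·-0.944) / (9) = 0.447
  r = (-5 - (1)·-0.228 - (2)·0.447) / (6) = -0.944
Iteration 3:
  p = (0 - (-2)·0.447 - (-2)·-0.944) / (7) = -0.142
  q = (5 - (4)·-0.142 - (-2)·-0.944) / (9) = 0.409
  r = (-5 - (1)·-0.142 - (2)·0.409) / (6) = -0.946
Residual b − A·x = (-0.080, -0.005, 0.000); ∞-norm = 0.080

0.080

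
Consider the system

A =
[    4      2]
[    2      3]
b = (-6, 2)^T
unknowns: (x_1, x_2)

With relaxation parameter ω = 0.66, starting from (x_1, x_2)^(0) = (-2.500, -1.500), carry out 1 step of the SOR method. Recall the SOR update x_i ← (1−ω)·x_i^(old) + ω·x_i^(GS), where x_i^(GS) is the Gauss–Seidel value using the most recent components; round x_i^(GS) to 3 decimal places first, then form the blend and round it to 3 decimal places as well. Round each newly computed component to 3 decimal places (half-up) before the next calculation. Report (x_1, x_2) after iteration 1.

(-1.345, 0.522)

Iteration 1:
  x_1: GS value = (-6 - (2)·-1.500) / (4) = -0.750;  x_1 ← (1−ω)·-2.500 + ω·-0.750 = -1.345
  x_2: GS value = (2 - (2)·-1.345) / (3) = 1.563;  x_2 ← (1−ω)·-1.500 + ω·1.563 = 0.522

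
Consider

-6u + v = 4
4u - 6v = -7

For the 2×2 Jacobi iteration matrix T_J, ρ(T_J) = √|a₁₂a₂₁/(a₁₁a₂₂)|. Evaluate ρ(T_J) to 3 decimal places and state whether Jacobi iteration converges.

a₁₂a₂₁/(a₁₁a₂₂) = (1)·(4) / ((-6)·(-6)) = 0.111111
ρ = √|0.111111| = √0.111111 = 0.333
ρ < 1, so Jacobi converges

0.333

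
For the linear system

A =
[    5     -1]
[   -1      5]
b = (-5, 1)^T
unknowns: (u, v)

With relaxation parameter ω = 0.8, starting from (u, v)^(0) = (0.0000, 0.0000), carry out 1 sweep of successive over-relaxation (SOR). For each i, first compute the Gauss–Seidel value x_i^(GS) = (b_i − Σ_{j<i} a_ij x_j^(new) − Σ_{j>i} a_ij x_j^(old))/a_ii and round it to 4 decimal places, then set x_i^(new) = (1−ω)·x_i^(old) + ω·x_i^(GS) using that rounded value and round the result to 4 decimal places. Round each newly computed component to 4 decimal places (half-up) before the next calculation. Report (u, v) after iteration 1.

Iteration 1:
  u: GS value = (-5 - (-1)·0.0000) / (5) = -1.0000;  u ← (1−ω)·0.0000 + ω·-1.0000 = -0.8000
  v: GS value = (1 - (-1)·-0.8000) / (5) = 0.0400;  v ← (1−ω)·0.0000 + ω·0.0400 = 0.0320

(-0.8000, 0.0320)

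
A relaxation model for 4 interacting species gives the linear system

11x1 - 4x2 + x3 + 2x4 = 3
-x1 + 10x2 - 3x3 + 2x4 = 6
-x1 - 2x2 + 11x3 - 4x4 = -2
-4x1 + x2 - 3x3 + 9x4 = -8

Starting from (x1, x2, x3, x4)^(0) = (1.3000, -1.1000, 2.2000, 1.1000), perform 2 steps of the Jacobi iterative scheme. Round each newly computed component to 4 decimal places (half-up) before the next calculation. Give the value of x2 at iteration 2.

Iteration 1:
  x1 = (3 - (-4)·-1.1000 - (1)·2.2000 - (2)·1.1000) / (11) = -0.5273
  x2 = (6 - (-1)·1.3000 - (-3)·2.2000 - (2)·1.1000) / (10) = 1.1700
  x3 = (-2 - (-1)·1.3000 - (-2)·-1.1000 - (-4)·1.1000) / (11) = 0.1364
  x4 = (-8 - (-4)·1.3000 - (1)·-1.1000 - (-3)·2.2000) / (9) = 0.5444
Iteration 2:
  x1 = (3 - (-4)·1.1700 - (1)·0.1364 - (2)·0.5444) / (11) = 0.5868
  x2 = (6 - (-1)·-0.5273 - (-3)·0.1364 - (2)·0.5444) / (10) = 0.4793
  x3 = (-2 - (-1)·-0.5273 - (-2)·1.1700 - (-4)·0.5444) / (11) = 0.1809
  x4 = (-8 - (-4)·-0.5273 - (1)·1.1700 - (-3)·0.1364) / (9) = -1.2078

0.4793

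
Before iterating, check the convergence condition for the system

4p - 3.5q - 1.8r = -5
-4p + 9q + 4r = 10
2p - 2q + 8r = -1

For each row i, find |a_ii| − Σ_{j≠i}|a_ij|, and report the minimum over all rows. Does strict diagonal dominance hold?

row 1: |4| − (3.5+1.8) = -1.3
row 2: |9| − (4+4) = 1
row 3: |8| − (2+2) = 4
minimum over rows = -1.3 → not strictly diagonally dominant

-1.3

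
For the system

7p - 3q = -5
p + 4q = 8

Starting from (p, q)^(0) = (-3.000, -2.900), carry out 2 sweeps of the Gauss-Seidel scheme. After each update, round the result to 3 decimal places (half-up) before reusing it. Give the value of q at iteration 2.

1.912

Iteration 1:
  p = (-5 - (-3)·-2.900) / (7) = -1.957
  q = (8 - (1)·-1.957) / (4) = 2.489
Iteration 2:
  p = (-5 - (-3)·2.489) / (7) = 0.352
  q = (8 - (1)·0.352) / (4) = 1.912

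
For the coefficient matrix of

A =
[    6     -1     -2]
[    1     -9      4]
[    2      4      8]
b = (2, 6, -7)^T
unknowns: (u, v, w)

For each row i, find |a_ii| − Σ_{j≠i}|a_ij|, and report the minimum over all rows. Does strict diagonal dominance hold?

2

row 1: |6| − (1+2) = 3
row 2: |-9| − (1+4) = 4
row 3: |8| − (2+4) = 2
minimum over rows = 2 → strictly diagonally dominant (convergence guaranteed)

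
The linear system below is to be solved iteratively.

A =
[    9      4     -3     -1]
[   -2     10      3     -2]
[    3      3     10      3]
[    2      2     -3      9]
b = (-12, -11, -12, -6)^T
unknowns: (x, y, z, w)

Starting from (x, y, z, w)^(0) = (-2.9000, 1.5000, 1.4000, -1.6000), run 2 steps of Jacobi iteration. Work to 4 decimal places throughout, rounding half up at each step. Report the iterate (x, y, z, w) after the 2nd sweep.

(-0.3454, -1.3300, 0.0060, 0.1514)

Iteration 1:
  x = (-12 - (4)·1.5000 - (-3)·1.4000 - (-1)·-1.6000) / (9) = -1.7111
  y = (-11 - (-2)·-2.9000 - (3)·1.4000 - (-2)·-1.6000) / (10) = -2.4200
  z = (-12 - (3)·-2.9000 - (3)·1.5000 - (3)·-1.6000) / (10) = -0.3000
  w = (-6 - (2)·-2.9000 - (2)·1.5000 - (-3)·1.4000) / (9) = 0.1111
Iteration 2:
  x = (-12 - (4)·-2.4200 - (-3)·-0.3000 - (-1)·0.1111) / (9) = -0.3454
  y = (-11 - (-2)·-1.7111 - (3)·-0.3000 - (-2)·0.1111) / (10) = -1.3300
  z = (-12 - (3)·-1.7111 - (3)·-2.4200 - (3)·0.1111) / (10) = 0.0060
  w = (-6 - (2)·-1.7111 - (2)·-2.4200 - (-3)·-0.3000) / (9) = 0.1514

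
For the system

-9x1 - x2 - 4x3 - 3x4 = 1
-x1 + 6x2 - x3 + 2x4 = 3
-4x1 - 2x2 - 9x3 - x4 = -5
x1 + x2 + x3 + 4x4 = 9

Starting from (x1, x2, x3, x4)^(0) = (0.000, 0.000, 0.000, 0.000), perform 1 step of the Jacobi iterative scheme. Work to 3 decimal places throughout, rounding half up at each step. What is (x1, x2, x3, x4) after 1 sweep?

(-0.111, 0.500, 0.556, 2.250)

Iteration 1:
  x1 = (1 - (-1)·0.000 - (-4)·0.000 - (-3)·0.000) / (-9) = -0.111
  x2 = (3 - (-1)·0.000 - (-1)·0.000 - (2)·0.000) / (6) = 0.500
  x3 = (-5 - (-4)·0.000 - (-2)·0.000 - (-1)·0.000) / (-9) = 0.556
  x4 = (9 - (1)·0.000 - (1)·0.000 - (1)·0.000) / (4) = 2.250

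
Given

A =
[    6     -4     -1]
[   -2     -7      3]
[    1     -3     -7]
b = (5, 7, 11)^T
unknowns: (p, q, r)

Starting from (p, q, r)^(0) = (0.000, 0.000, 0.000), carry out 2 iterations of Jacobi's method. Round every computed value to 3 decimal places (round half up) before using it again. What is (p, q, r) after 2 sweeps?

(-0.095, -1.911, -1.024)

Iteration 1:
  p = (5 - (-4)·0.000 - (-1)·0.000) / (6) = 0.833
  q = (7 - (-2)·0.000 - (3)·0.000) / (-7) = -1.000
  r = (11 - (1)·0.000 - (-3)·0.000) / (-7) = -1.571
Iteration 2:
  p = (5 - (-4)·-1.000 - (-1)·-1.571) / (6) = -0.095
  q = (7 - (-2)·0.833 - (3)·-1.571) / (-7) = -1.911
  r = (11 - (1)·0.833 - (-3)·-1.000) / (-7) = -1.024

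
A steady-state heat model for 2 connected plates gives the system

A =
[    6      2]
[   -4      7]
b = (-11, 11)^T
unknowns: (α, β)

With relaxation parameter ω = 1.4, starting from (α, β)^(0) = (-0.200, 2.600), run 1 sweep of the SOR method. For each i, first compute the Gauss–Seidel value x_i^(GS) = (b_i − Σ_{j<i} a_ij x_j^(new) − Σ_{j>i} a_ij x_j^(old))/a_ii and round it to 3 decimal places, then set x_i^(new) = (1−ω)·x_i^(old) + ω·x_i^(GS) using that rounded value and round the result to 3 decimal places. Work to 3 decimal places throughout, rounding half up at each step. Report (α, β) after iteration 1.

Iteration 1:
  α: GS value = (-11 - (2)·2.600) / (6) = -2.700;  α ← (1−ω)·-0.200 + ω·-2.700 = -3.700
  β: GS value = (11 - (-4)·-3.700) / (7) = -0.543;  β ← (1−ω)·2.600 + ω·-0.543 = -1.800

(-3.700, -1.800)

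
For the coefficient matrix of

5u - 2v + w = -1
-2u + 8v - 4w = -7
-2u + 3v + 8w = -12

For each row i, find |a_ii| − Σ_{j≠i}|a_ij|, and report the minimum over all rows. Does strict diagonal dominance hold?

row 1: |5| − (2+1) = 2
row 2: |8| − (2+4) = 2
row 3: |8| − (2+3) = 3
minimum over rows = 2 → strictly diagonally dominant (convergence guaranteed)

2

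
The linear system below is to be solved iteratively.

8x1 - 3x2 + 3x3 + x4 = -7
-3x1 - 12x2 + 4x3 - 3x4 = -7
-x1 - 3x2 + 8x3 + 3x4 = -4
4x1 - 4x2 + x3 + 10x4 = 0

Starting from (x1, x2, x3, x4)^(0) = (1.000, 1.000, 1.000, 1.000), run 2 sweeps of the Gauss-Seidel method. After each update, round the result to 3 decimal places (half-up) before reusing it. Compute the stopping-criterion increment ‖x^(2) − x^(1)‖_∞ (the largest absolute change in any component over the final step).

0.663

Iteration 1:
  x1 = (-7 - (-3)·1.000 - (3)·1.000 - (1)·1.000) / (8) = -1.000
  x2 = (-7 - (-3)·-1.000 - (4)·1.000 - (-3)·1.000) / (-12) = 0.917
  x3 = (-4 - (-1)·-1.000 - (-3)·0.917 - (3)·1.000) / (8) = -0.656
  x4 = (0 - (4)·-1.000 - (-4)·0.917 - (1)·-0.656) / (10) = 0.832
Iteration 2:
  x1 = (-7 - (-3)·0.917 - (3)·-0.656 - (1)·0.832) / (8) = -0.389
  x2 = (-7 - (-3)·-0.389 - (4)·-0.656 - (-3)·0.832) / (-12) = 0.254
  x3 = (-4 - (-1)·-0.389 - (-3)·0.254 - (3)·0.832) / (8) = -0.765
  x4 = (0 - (4)·-0.389 - (-4)·0.254 - (1)·-0.765) / (10) = 0.334
Change: (0.611, -0.663, -0.109, -0.498) → max |·| = 0.663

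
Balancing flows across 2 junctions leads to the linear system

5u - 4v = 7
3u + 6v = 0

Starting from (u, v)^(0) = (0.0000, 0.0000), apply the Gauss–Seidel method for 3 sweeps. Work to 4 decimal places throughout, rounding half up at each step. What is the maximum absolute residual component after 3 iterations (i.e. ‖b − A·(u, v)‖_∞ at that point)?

0.4480

Iteration 1:
  u = (7 - (-4)·0.0000) / (5) = 1.4000
  v = (0 - (3)·1.4000) / (6) = -0.7000
Iteration 2:
  u = (7 - (-4)·-0.7000) / (5) = 0.8400
  v = (0 - (3)·0.8400) / (6) = -0.4200
Iteration 3:
  u = (7 - (-4)·-0.4200) / (5) = 1.0640
  v = (0 - (3)·1.0640) / (6) = -0.5320
Residual b − A·x = (-0.4480, 0.0000); ∞-norm = 0.4480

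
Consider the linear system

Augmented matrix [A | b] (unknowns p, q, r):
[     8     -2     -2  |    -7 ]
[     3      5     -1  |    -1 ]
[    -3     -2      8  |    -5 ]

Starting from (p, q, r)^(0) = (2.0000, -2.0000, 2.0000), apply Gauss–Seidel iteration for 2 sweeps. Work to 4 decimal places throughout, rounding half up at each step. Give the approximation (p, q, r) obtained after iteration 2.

Iteration 1:
  p = (-7 - (-2)·-2.0000 - (-2)·2.0000) / (8) = -0.8750
  q = (-1 - (3)·-0.8750 - (-1)·2.0000) / (5) = 0.7250
  r = (-5 - (-3)·-0.8750 - (-2)·0.7250) / (8) = -0.7719
Iteration 2:
  p = (-7 - (-2)·0.7250 - (-2)·-0.7719) / (8) = -0.8867
  q = (-1 - (3)·-0.8867 - (-1)·-0.7719) / (5) = 0.1776
  r = (-5 - (-3)·-0.8867 - (-2)·0.1776) / (8) = -0.9131

(-0.8867, 0.1776, -0.9131)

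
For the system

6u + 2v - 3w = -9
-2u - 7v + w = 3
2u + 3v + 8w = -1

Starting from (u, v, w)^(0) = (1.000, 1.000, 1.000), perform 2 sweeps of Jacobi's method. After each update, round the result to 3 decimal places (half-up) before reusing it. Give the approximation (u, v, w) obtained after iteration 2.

(-1.685, -0.155, 0.422)

Iteration 1:
  u = (-9 - (2)·1.000 - (-3)·1.000) / (6) = -1.333
  v = (3 - (-2)·1.000 - (1)·1.000) / (-7) = -0.571
  w = (-1 - (2)·1.000 - (3)·1.000) / (8) = -0.750
Iteration 2:
  u = (-9 - (2)·-0.571 - (-3)·-0.750) / (6) = -1.685
  v = (3 - (-2)·-1.333 - (1)·-0.750) / (-7) = -0.155
  w = (-1 - (2)·-1.333 - (3)·-0.571) / (8) = 0.422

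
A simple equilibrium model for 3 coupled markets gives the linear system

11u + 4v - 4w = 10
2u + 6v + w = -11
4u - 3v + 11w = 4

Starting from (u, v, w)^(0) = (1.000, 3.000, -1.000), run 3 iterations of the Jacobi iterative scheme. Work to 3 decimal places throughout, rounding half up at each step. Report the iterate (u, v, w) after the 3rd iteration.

Iteration 1:
  u = (10 - (4)·3.000 - (-4)·-1.000) / (11) = -0.545
  v = (-11 - (2)·1.000 - (1)·-1.000) / (6) = -2.000
  w = (4 - (4)·1.000 - (-3)·3.000) / (11) = 0.818
Iteration 2:
  u = (10 - (4)·-2.000 - (-4)·0.818) / (11) = 1.934
  v = (-11 - (2)·-0.545 - (1)·0.818) / (6) = -1.788
  w = (4 - (4)·-0.545 - (-3)·-2.000) / (11) = 0.016
Iteration 3:
  u = (10 - (4)·-1.788 - (-4)·0.016) / (11) = 1.565
  v = (-11 - (2)·1.934 - (1)·0.016) / (6) = -2.481
  w = (4 - (4)·1.934 - (-3)·-1.788) / (11) = -0.827

(1.565, -2.481, -0.827)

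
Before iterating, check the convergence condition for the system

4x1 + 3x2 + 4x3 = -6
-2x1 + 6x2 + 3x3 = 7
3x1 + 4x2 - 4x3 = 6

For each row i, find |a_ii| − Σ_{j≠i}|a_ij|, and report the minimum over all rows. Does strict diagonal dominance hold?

row 1: |4| − (3+4) = -3
row 2: |6| − (2+3) = 1
row 3: |-4| − (3+4) = -3
minimum over rows = -3 → not strictly diagonally dominant

-3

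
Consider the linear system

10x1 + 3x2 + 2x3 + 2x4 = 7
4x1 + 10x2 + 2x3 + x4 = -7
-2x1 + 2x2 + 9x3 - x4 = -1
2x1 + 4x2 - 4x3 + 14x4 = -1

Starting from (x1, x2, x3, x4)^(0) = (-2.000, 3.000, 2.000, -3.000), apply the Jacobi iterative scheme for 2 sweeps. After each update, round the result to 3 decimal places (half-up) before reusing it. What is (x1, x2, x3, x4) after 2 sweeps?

Iteration 1:
  x1 = (7 - (3)·3.000 - (2)·2.000 - (2)·-3.000) / (10) = 0.000
  x2 = (-7 - (4)·-2.000 - (2)·2.000 - (1)·-3.000) / (10) = 0.000
  x3 = (-1 - (-2)·-2.000 - (2)·3.000 - (-1)·-3.000) / (9) = -1.556
  x4 = (-1 - (2)·-2.000 - (4)·3.000 - (-4)·2.000) / (14) = -0.071
Iteration 2:
  x1 = (7 - (3)·0.000 - (2)·-1.556 - (2)·-0.071) / (10) = 1.025
  x2 = (-7 - (4)·0.000 - (2)·-1.556 - (1)·-0.071) / (10) = -0.382
  x3 = (-1 - (-2)·0.000 - (2)·0.000 - (-1)·-0.071) / (9) = -0.119
  x4 = (-1 - (2)·0.000 - (4)·0.000 - (-4)·-1.556) / (14) = -0.516

(1.025, -0.382, -0.119, -0.516)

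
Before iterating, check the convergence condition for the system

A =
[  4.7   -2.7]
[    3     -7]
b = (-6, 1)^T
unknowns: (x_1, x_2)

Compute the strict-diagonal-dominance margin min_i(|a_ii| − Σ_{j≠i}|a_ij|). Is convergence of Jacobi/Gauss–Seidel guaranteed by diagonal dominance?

2

row 1: |4.7| − (2.7) = 2
row 2: |-7| − (3) = 4
minimum over rows = 2 → strictly diagonally dominant (convergence guaranteed)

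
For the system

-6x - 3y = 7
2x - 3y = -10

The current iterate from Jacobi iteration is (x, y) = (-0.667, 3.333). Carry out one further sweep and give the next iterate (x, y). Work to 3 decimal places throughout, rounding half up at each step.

(-2.833, 2.889)

One sweep:
  x = (7 - (-3)·3.333) / (-6) = -2.833
  y = (-10 - (2)·-0.667) / (-3) = 2.889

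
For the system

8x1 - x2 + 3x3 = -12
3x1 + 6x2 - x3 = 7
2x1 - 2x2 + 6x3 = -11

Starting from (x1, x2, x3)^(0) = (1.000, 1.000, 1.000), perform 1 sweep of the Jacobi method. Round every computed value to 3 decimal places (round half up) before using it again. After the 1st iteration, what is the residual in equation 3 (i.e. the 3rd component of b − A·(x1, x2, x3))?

5.164

Iteration 1:
  x1 = (-12 - (-1)·1.000 - (3)·1.000) / (8) = -1.750
  x2 = (7 - (3)·1.000 - (-1)·1.000) / (6) = 0.833
  x3 = (-11 - (2)·1.000 - (-2)·1.000) / (6) = -1.833
Residual b − A·x = (8.332, 5.419, 5.164)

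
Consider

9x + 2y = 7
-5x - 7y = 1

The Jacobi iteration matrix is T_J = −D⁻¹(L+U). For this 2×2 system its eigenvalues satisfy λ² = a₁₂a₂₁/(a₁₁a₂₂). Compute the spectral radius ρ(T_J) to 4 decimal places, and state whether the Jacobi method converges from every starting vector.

a₁₂a₂₁/(a₁₁a₂₂) = (2)·(-5) / ((9)·(-7)) = 0.158730
ρ = √|0.158730| = √0.158730 = 0.3984
ρ < 1, so Jacobi converges

0.3984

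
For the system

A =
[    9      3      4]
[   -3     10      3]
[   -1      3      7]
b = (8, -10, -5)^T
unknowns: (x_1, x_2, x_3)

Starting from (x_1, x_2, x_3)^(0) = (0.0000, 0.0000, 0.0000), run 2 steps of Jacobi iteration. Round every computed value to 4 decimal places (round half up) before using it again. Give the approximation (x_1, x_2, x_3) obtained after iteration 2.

(1.5397, -0.5190, -0.1587)

Iteration 1:
  x_1 = (8 - (3)·0.0000 - (4)·0.0000) / (9) = 0.8889
  x_2 = (-10 - (-3)·0.0000 - (3)·0.0000) / (10) = -1.0000
  x_3 = (-5 - (-1)·0.0000 - (3)·0.0000) / (7) = -0.7143
Iteration 2:
  x_1 = (8 - (3)·-1.0000 - (4)·-0.7143) / (9) = 1.5397
  x_2 = (-10 - (-3)·0.8889 - (3)·-0.7143) / (10) = -0.5190
  x_3 = (-5 - (-1)·0.8889 - (3)·-1.0000) / (7) = -0.1587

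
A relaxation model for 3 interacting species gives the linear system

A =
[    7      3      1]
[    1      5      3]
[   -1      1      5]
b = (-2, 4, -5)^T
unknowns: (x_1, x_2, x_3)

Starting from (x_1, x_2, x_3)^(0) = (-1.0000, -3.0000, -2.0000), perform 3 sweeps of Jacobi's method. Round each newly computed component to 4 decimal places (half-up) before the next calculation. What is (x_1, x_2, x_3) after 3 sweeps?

(-0.5037, 1.7383, -1.4092)

Iteration 1:
  x_1 = (-2 - (3)·-3.0000 - (1)·-2.0000) / (7) = 1.2857
  x_2 = (4 - (1)·-1.0000 - (3)·-2.0000) / (5) = 2.2000
  x_3 = (-5 - (-1)·-1.0000 - (1)·-3.0000) / (5) = -0.6000
Iteration 2:
  x_1 = (-2 - (3)·2.2000 - (1)·-0.6000) / (7) = -1.1429
  x_2 = (4 - (1)·1.2857 - (3)·-0.6000) / (5) = 0.9029
  x_3 = (-5 - (-1)·1.2857 - (1)·2.2000) / (5) = -1.1829
Iteration 3:
  x_1 = (-2 - (3)·0.9029 - (1)·-1.1829) / (7) = -0.5037
  x_2 = (4 - (1)·-1.1429 - (3)·-1.1829) / (5) = 1.7383
  x_3 = (-5 - (-1)·-1.1429 - (1)·0.9029) / (5) = -1.4092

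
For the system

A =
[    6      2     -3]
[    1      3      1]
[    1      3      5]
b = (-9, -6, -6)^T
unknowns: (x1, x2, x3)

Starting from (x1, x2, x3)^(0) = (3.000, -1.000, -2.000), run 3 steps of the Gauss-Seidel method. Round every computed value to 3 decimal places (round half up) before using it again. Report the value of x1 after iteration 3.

-1.084

Iteration 1:
  x1 = (-9 - (2)·-1.000 - (-3)·-2.000) / (6) = -2.167
  x2 = (-6 - (1)·-2.167 - (1)·-2.000) / (3) = -0.611
  x3 = (-6 - (1)·-2.167 - (3)·-0.611) / (5) = -0.400
Iteration 2:
  x1 = (-9 - (2)·-0.611 - (-3)·-0.400) / (6) = -1.496
  x2 = (-6 - (1)·-1.496 - (1)·-0.400) / (3) = -1.368
  x3 = (-6 - (1)·-1.496 - (3)·-1.368) / (5) = -0.080
Iteration 3:
  x1 = (-9 - (2)·-1.368 - (-3)·-0.080) / (6) = -1.084
  x2 = (-6 - (1)·-1.084 - (1)·-0.080) / (3) = -1.612
  x3 = (-6 - (1)·-1.084 - (3)·-1.612) / (5) = -0.016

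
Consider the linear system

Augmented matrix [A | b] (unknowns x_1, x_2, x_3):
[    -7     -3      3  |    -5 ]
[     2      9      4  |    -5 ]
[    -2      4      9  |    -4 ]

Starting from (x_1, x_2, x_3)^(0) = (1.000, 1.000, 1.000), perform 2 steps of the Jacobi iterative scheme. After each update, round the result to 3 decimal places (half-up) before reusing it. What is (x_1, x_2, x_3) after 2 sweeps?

(0.952, -0.418, 0.257)

Iteration 1:
  x_1 = (-5 - (-3)·1.000 - (3)·1.000) / (-7) = 0.714
  x_2 = (-5 - (2)·1.000 - (4)·1.000) / (9) = -1.222
  x_3 = (-4 - (-2)·1.000 - (4)·1.000) / (9) = -0.667
Iteration 2:
  x_1 = (-5 - (-3)·-1.222 - (3)·-0.667) / (-7) = 0.952
  x_2 = (-5 - (2)·0.714 - (4)·-0.667) / (9) = -0.418
  x_3 = (-4 - (-2)·0.714 - (4)·-1.222) / (9) = 0.257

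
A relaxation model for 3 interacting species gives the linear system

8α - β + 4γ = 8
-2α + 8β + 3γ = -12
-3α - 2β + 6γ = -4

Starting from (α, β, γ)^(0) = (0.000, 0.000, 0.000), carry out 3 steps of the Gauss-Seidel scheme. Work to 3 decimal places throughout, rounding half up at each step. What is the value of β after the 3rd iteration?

-1.065

Iteration 1:
  α = (8 - (-1)·0.000 - (4)·0.000) / (8) = 1.000
  β = (-12 - (-2)·1.000 - (3)·0.000) / (8) = -1.250
  γ = (-4 - (-3)·1.000 - (-2)·-1.250) / (6) = -0.583
Iteration 2:
  α = (8 - (-1)·-1.250 - (4)·-0.583) / (8) = 1.135
  β = (-12 - (-2)·1.135 - (3)·-0.583) / (8) = -0.998
  γ = (-4 - (-3)·1.135 - (-2)·-0.998) / (6) = -0.432
Iteration 3:
  α = (8 - (-1)·-0.998 - (4)·-0.432) / (8) = 1.091
  β = (-12 - (-2)·1.091 - (3)·-0.432) / (8) = -1.065
  γ = (-4 - (-3)·1.091 - (-2)·-1.065) / (6) = -0.476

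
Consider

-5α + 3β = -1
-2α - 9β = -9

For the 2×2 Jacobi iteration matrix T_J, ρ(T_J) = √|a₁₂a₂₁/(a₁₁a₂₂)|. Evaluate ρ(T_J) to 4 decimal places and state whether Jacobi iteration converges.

0.3651

a₁₂a₂₁/(a₁₁a₂₂) = (3)·(-2) / ((-5)·(-9)) = -0.133333
ρ = √|-0.133333| = √0.133333 = 0.3651
ρ < 1, so Jacobi converges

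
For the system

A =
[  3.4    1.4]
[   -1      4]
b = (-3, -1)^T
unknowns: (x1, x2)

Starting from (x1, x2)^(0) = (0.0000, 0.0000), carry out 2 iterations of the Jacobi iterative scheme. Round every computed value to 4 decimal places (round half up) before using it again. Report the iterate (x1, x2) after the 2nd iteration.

(-0.7794, -0.4706)

Iteration 1:
  x1 = (-3 - (1.4)·0.0000) / (3.4) = -0.8824
  x2 = (-1 - (-1)·0.0000) / (4) = -0.2500
Iteration 2:
  x1 = (-3 - (1.4)·-0.2500) / (3.4) = -0.7794
  x2 = (-1 - (-1)·-0.8824) / (4) = -0.4706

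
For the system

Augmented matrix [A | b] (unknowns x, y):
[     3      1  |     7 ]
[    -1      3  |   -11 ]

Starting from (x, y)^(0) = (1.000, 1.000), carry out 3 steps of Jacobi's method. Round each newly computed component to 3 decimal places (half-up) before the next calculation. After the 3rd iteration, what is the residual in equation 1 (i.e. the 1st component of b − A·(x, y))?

-0.480

Iteration 1:
  x = (7 - (1)·1.000) / (3) = 2.000
  y = (-11 - (-1)·1.000) / (3) = -3.333
Iteration 2:
  x = (7 - (1)·-3.333) / (3) = 3.444
  y = (-11 - (-1)·2.000) / (3) = -3.000
Iteration 3:
  x = (7 - (1)·-3.000) / (3) = 3.333
  y = (-11 - (-1)·3.444) / (3) = -2.519
Residual b − A·x = (-0.480, -0.110)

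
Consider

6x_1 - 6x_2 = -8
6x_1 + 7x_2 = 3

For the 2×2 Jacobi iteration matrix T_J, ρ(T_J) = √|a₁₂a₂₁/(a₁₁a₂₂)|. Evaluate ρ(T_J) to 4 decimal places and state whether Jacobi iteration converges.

0.9258

a₁₂a₂₁/(a₁₁a₂₂) = (-6)·(6) / ((6)·(7)) = -0.857143
ρ = √|-0.857143| = √0.857143 = 0.9258
ρ < 1, so Jacobi converges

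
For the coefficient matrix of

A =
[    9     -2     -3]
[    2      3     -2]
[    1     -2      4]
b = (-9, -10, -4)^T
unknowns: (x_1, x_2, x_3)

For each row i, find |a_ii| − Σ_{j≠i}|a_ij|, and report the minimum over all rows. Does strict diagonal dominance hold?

row 1: |9| − (2+3) = 4
row 2: |3| − (2+2) = -1
row 3: |4| − (1+2) = 1
minimum over rows = -1 → not strictly diagonally dominant

-1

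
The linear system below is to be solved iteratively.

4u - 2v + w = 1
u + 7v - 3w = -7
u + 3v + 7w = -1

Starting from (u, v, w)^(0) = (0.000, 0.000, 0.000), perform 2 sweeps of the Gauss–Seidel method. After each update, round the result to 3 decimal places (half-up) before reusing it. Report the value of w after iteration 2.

Iteration 1:
  u = (1 - (-2)·0.000 - (1)·0.000) / (4) = 0.250
  v = (-7 - (1)·0.250 - (-3)·0.000) / (7) = -1.036
  w = (-1 - (1)·0.250 - (3)·-1.036) / (7) = 0.265
Iteration 2:
  u = (1 - (-2)·-1.036 - (1)·0.265) / (4) = -0.334
  v = (-7 - (1)·-0.334 - (-3)·0.265) / (7) = -0.839
  w = (-1 - (1)·-0.334 - (3)·-0.839) / (7) = 0.264

0.264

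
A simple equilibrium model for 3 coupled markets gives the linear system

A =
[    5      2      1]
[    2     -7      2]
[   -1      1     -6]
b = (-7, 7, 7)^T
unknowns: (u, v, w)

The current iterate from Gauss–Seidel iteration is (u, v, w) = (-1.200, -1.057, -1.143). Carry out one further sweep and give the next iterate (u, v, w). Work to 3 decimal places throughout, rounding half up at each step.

One sweep:
  u = (-7 - (2)·-1.057 - (1)·-1.143) / (5) = -0.749
  v = (7 - (2)·-0.749 - (2)·-1.143) / (-7) = -1.541
  w = (7 - (-1)·-0.749 - (1)·-1.541) / (-6) = -1.299

(-0.749, -1.541, -1.299)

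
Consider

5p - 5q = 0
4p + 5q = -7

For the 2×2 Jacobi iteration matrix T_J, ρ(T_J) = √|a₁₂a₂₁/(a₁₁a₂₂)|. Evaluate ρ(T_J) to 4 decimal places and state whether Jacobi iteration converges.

a₁₂a₂₁/(a₁₁a₂₂) = (-5)·(4) / ((5)·(5)) = -0.800000
ρ = √|-0.800000| = √0.800000 = 0.8944
ρ < 1, so Jacobi converges

0.8944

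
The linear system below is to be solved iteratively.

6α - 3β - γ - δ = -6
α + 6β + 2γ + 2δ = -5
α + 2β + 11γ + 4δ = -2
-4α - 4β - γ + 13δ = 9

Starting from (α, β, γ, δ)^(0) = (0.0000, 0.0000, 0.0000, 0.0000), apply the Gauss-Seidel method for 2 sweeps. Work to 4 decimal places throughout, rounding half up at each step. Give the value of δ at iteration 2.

0.0809

Iteration 1:
  α = (-6 - (-3)·0.0000 - (-1)·0.0000 - (-1)·0.0000) / (6) = -1.0000
  β = (-5 - (1)·-1.0000 - (2)·0.0000 - (2)·0.0000) / (6) = -0.6667
  γ = (-2 - (1)·-1.0000 - (2)·-0.6667 - (4)·0.0000) / (11) = 0.0303
  δ = (9 - (-4)·-1.0000 - (-4)·-0.6667 - (-1)·0.0303) / (13) = 0.1818
Iteration 2:
  α = (-6 - (-3)·-0.6667 - (-1)·0.0303 - (-1)·0.1818) / (6) = -1.2980
  β = (-5 - (1)·-1.2980 - (2)·0.0303 - (2)·0.1818) / (6) = -0.6877
  γ = (-2 - (1)·-1.2980 - (2)·-0.6877 - (4)·0.1818) / (11) = -0.0049
  δ = (9 - (-4)·-1.2980 - (-4)·-0.6877 - (-1)·-0.0049) / (13) = 0.0809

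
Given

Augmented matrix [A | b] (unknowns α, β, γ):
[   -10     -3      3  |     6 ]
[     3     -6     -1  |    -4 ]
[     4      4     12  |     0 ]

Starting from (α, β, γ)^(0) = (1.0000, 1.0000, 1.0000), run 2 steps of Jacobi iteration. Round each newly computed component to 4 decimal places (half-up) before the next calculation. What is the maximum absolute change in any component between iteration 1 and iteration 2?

0.5334

Iteration 1:
  α = (6 - (-3)·1.0000 - (3)·1.0000) / (-10) = -0.6000
  β = (-4 - (3)·1.0000 - (-1)·1.0000) / (-6) = 1.0000
  γ = (0 - (4)·1.0000 - (4)·1.0000) / (12) = -0.6667
Iteration 2:
  α = (6 - (-3)·1.0000 - (3)·-0.6667) / (-10) = -1.1000
  β = (-4 - (3)·-0.6000 - (-1)·-0.6667) / (-6) = 0.4778
  γ = (0 - (4)·-0.6000 - (4)·1.0000) / (12) = -0.1333
Change: (-0.5000, -0.5222, 0.5334) → max |·| = 0.5334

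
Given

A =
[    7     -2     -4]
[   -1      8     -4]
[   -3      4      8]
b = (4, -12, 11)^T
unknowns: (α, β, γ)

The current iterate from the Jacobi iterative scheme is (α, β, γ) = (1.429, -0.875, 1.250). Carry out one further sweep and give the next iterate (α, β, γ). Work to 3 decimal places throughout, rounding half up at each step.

(1.036, -0.696, 2.348)

One sweep:
  α = (4 - (-2)·-0.875 - (-4)·1.250) / (7) = 1.036
  β = (-12 - (-1)·1.429 - (-4)·1.250) / (8) = -0.696
  γ = (11 - (-3)·1.429 - (4)·-0.875) / (8) = 2.348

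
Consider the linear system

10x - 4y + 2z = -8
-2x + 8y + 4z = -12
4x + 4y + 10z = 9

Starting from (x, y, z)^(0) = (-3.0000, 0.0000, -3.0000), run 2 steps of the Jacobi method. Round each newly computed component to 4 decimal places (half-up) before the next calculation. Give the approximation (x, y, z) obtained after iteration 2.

(-1.5200, -2.6000, 1.2800)

Iteration 1:
  x = (-8 - (-4)·0.0000 - (2)·-3.0000) / (10) = -0.2000
  y = (-12 - (-2)·-3.0000 - (4)·-3.0000) / (8) = -0.7500
  z = (9 - (4)·-3.0000 - (4)·0.0000) / (10) = 2.1000
Iteration 2:
  x = (-8 - (-4)·-0.7500 - (2)·2.1000) / (10) = -1.5200
  y = (-12 - (-2)·-0.2000 - (4)·2.1000) / (8) = -2.6000
  z = (9 - (4)·-0.2000 - (4)·-0.7500) / (10) = 1.2800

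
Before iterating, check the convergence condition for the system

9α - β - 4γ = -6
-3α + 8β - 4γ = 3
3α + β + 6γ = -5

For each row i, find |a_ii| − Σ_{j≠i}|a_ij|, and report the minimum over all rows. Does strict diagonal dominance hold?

row 1: |9| − (1+4) = 4
row 2: |8| − (3+4) = 1
row 3: |6| − (3+1) = 2
minimum over rows = 1 → strictly diagonally dominant (convergence guaranteed)

1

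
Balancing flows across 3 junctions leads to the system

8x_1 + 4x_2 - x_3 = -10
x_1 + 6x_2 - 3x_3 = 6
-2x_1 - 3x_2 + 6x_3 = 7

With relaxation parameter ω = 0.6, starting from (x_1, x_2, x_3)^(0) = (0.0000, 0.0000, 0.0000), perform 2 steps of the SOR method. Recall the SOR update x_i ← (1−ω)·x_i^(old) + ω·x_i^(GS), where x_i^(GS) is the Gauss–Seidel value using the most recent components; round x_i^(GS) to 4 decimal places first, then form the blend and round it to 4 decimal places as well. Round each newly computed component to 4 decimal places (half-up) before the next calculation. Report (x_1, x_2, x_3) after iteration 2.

(-1.1960, 1.2154, 1.1264)

Iteration 1:
  x_1: GS value = (-10 - (4)·0.0000 - (-1)·0.0000) / (8) = -1.2500;  x_1 ← (1−ω)·0.0000 + ω·-1.2500 = -0.7500
  x_2: GS value = (6 - (1)·-0.7500 - (-3)·0.0000) / (6) = 1.1250;  x_2 ← (1−ω)·0.0000 + ω·1.1250 = 0.6750
  x_3: GS value = (7 - (-2)·-0.7500 - (-3)·0.6750) / (6) = 1.2542;  x_3 ← (1−ω)·0.0000 + ω·1.2542 = 0.7525
Iteration 2:
  x_1: GS value = (-10 - (4)·0.6750 - (-1)·0.7525) / (8) = -1.4934;  x_1 ← (1−ω)·-0.7500 + ω·-1.4934 = -1.1960
  x_2: GS value = (6 - (1)·-1.1960 - (-3)·0.7525) / (6) = 1.5756;  x_2 ← (1−ω)·0.6750 + ω·1.5756 = 1.2154
  x_3: GS value = (7 - (-2)·-1.1960 - (-3)·1.2154) / (6) = 1.3757;  x_3 ← (1−ω)·0.7525 + ω·1.3757 = 1.1264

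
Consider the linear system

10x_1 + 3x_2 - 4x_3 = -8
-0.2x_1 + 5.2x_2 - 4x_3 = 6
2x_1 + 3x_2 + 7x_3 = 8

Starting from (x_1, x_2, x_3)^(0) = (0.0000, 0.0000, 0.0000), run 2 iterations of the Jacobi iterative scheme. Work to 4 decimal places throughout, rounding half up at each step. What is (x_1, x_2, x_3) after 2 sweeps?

Iteration 1:
  x_1 = (-8 - (3)·0.0000 - (-4)·0.0000) / (10) = -0.8000
  x_2 = (6 - (-0.2)·0.0000 - (-4)·0.0000) / (5.2) = 1.1538
  x_3 = (8 - (2)·0.0000 - (3)·0.0000) / (7) = 1.1429
Iteration 2:
  x_1 = (-8 - (3)·1.1538 - (-4)·1.1429) / (10) = -0.6890
  x_2 = (6 - (-0.2)·-0.8000 - (-4)·1.1429) / (5.2) = 2.0022
  x_3 = (8 - (2)·-0.8000 - (3)·1.1538) / (7) = 0.8769

(-0.6890, 2.0022, 0.8769)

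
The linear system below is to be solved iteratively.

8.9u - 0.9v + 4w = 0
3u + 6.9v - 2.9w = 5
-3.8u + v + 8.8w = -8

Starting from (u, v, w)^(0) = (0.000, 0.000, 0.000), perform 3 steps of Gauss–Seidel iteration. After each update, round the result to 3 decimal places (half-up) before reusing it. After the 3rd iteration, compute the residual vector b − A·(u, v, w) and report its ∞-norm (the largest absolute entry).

Iteration 1:
  u = (0 - (-0.9)·0.000 - (4)·0.000) / (8.9) = 0.000
  v = (5 - (3)·0.000 - (-2.9)·0.000) / (6.9) = 0.725
  w = (-8 - (-3.8)·0.000 - (1)·0.725) / (8.8) = -0.991
Iteration 2:
  u = (0 - (-0.9)·0.725 - (4)·-0.991) / (8.9) = 0.519
  v = (5 - (3)·0.519 - (-2.9)·-0.991) / (6.9) = 0.082
  w = (-8 - (-3.8)·0.519 - (1)·0.082) / (8.8) = -0.694
Iteration 3:
  u = (0 - (-0.9)·0.082 - (4)·-0.694) / (8.9) = 0.320
  v = (5 - (3)·0.320 - (-2.9)·-0.694) / (6.9) = 0.294
  w = (-8 - (-3.8)·0.320 - (1)·0.294) / (8.8) = -0.804
Residual b − A·x = (0.633, -0.320, -0.003); ∞-norm = 0.633

0.633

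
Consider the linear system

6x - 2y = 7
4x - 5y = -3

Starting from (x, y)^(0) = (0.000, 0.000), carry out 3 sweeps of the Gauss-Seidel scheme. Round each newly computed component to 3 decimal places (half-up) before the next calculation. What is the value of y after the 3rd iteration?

2.051

Iteration 1:
  x = (7 - (-2)·0.000) / (6) = 1.167
  y = (-3 - (4)·1.167) / (-5) = 1.534
Iteration 2:
  x = (7 - (-2)·1.534) / (6) = 1.678
  y = (-3 - (4)·1.678) / (-5) = 1.942
Iteration 3:
  x = (7 - (-2)·1.942) / (6) = 1.814
  y = (-3 - (4)·1.814) / (-5) = 2.051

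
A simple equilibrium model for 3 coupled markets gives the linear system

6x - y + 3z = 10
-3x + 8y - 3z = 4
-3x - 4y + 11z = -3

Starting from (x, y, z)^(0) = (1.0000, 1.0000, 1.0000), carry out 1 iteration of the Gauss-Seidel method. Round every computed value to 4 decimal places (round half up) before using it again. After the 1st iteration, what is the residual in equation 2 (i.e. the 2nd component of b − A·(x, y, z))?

-1.2274

Iteration 1:
  x = (10 - (-1)·1.0000 - (3)·1.0000) / (6) = 1.3333
  y = (4 - (-3)·1.3333 - (-3)·1.0000) / (8) = 1.3750
  z = (-3 - (-3)·1.3333 - (-4)·1.3750) / (11) = 0.5909
Residual b − A·x = (1.6025, -1.2274, 0.0000)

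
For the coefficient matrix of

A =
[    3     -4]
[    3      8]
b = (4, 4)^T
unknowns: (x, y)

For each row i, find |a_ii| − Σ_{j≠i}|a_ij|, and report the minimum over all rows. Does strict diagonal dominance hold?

row 1: |3| − (4) = -1
row 2: |8| − (3) = 5
minimum over rows = -1 → not strictly diagonally dominant

-1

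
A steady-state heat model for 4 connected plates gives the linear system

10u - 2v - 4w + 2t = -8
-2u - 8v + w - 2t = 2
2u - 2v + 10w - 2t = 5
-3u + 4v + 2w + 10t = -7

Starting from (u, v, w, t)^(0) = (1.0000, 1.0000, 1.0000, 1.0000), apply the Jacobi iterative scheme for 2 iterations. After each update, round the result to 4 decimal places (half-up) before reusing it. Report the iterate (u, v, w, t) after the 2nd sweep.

Iteration 1:
  u = (-8 - (-2)·1.0000 - (-4)·1.0000 - (2)·1.0000) / (10) = -0.4000
  v = (2 - (-2)·1.0000 - (1)·1.0000 - (-2)·1.0000) / (-8) = -0.6250
  w = (5 - (2)·1.0000 - (-2)·1.0000 - (-2)·1.0000) / (10) = 0.7000
  t = (-7 - (-3)·1.0000 - (4)·1.0000 - (2)·1.0000) / (10) = -1.0000
Iteration 2:
  u = (-8 - (-2)·-0.6250 - (-4)·0.7000 - (2)·-1.0000) / (10) = -0.4450
  v = (2 - (-2)·-0.4000 - (1)·0.7000 - (-2)·-1.0000) / (-8) = 0.1875
  w = (5 - (2)·-0.4000 - (-2)·-0.6250 - (-2)·-1.0000) / (10) = 0.2550
  t = (-7 - (-3)·-0.4000 - (4)·-0.6250 - (2)·0.7000) / (10) = -0.7100

(-0.4450, 0.1875, 0.2550, -0.7100)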